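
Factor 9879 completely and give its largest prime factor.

9879 = 3 · 3293
3293 = 37 · 89
89 is prime.
So 9879 = 3 · 37 · 89; the largest prime factor is 89.

89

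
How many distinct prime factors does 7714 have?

4

7714 = 2 · 3857
3857 = 7 · 551
551 = 19 · 29
7714 = 2 · 7 · 19 · 29, which has 4 distinct prime factors.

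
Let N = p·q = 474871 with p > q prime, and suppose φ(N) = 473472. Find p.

φ(n) = (p−1)(q−1) = n − (p+q) + 1, so p + q = 474871 − 473472 + 1 = 1400.
p and q are the roots of t² − 1400t + 474871 = 0.
Discriminant: 1400² − 4·474871 = 1960000 − 1899484 = 60516; √60516 = 246.
q = (1400 − 246)/2 = 577, p = (1400 + 246)/2 = 823.
Check: 577 · 823 = 474871.

823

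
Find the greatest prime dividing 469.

469 = 7 · 67
67 is prime.
So 469 = 7 · 67; the largest prime factor is 67.

67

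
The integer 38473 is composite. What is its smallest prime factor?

79

38473 is odd.
Digit sum 25, not divisible by 3.
Ends in 3: not divisible by 5.
7: 38473 = 7·5496 + 1
11: 38473 = 11·3497 + 6
13: 38473 = 13·2959 + 6
17: 38473 = 17·2263 + 2
19: 38473 = 19·2024 + 17
23: 38473 = 23·1672 + 17
29: 38473 = 29·1326 + 19
31: 38473 = 31·1241 + 2
37: 38473 = 37·1039 + 30
41: 38473 = 41·938 + 15
43: 38473 = 43·894 + 31
47: 38473 = 47·818 + 27
53: 38473 = 53·725 + 48
59: 38473 = 59·652 + 5
61: 38473 = 61·630 + 43
67: 38473 = 67·574 + 15
71: 38473 = 71·541 + 62
73: 38473 = 73·527 + 2
79: 38473 = 79·487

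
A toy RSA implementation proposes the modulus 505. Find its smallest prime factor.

505 is odd.
Digit sum 10, not divisible by 3.
Ends in 5: divisible by 5.

5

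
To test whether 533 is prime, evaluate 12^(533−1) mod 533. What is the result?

66

12^1 ≡ 12 (mod 533)
12^2 ≡ 12^2 = 144 ≡ 144 (mod 533)
12^4 ≡ 144^2 = 20736 ≡ 482 (mod 533)
12^8 ≡ 482^2 = 232324 ≡ 469 (mod 533)
12^16 ≡ 469^2 = 219961 ≡ 365 (mod 533)
12^32 ≡ 365^2 = 133225 ≡ 508 (mod 533)
12^64 ≡ 508^2 = 258064 ≡ 92 (mod 533)
12^128 ≡ 92^2 = 8464 ≡ 469 (mod 533)
12^256 ≡ 469^2 = 219961 ≡ 365 (mod 533)
12^512 ≡ 365^2 = 133225 ≡ 508 (mod 533)
532 = 512 + 16 + 4 in binary powers of 2.
So 12^532 ≡ 508 · 365 · 482 ≡ 66 (mod 533).
Since 66 ≠ 1, base 12 is a Fermat witness: 533 is composite.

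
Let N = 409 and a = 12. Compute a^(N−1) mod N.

12^1 ≡ 12 (mod 409)
12^2 ≡ 12^2 = 144 ≡ 144 (mod 409)
12^4 ≡ 144^2 = 20736 ≡ 286 (mod 409)
12^8 ≡ 286^2 = 81796 ≡ 405 (mod 409)
12^16 ≡ 405^2 = 164025 ≡ 16 (mod 409)
12^32 ≡ 16^2 = 256 ≡ 256 (mod 409)
12^64 ≡ 256^2 = 65536 ≡ 96 (mod 409)
12^128 ≡ 96^2 = 9216 ≡ 218 (mod 409)
12^256 ≡ 218^2 = 47524 ≡ 80 (mod 409)
408 = 256 + 128 + 16 + 8 in binary powers of 2.
So 12^408 ≡ 80 · 218 · 16 · 405 ≡ 1 (mod 409).
Since the result is 1, base 12 gives no evidence that 409 is composite.

1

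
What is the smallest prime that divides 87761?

19

87761 is odd.
Digit sum 29, not divisible by 3.
Ends in 1: not divisible by 5.
7: 87761 = 7·12537 + 2
11: 87761 = 11·7978 + 3
13: 87761 = 13·6750 + 11
17: 87761 = 17·5162 + 7
19: 87761 = 19·4619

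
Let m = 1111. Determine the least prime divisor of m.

1111 is odd.
Digit sum 4, not divisible by 3.
Ends in 1: not divisible by 5.
7: 1111 = 7·158 + 5
11: 1111 = 11·101

11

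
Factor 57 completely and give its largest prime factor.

57 = 3 · 19
19 is prime.
So 57 = 3 · 19; the largest prime factor is 19.

19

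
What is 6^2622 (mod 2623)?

2237

6^1 ≡ 6 (mod 2623)
6^2 ≡ 6^2 = 36 ≡ 36 (mod 2623)
6^4 ≡ 36^2 = 1296 ≡ 1296 (mod 2623)
6^8 ≡ 1296^2 = 1679616 ≡ 896 (mod 2623)
6^16 ≡ 896^2 = 802816 ≡ 178 (mod 2623)
6^32 ≡ 178^2 = 31684 ≡ 208 (mod 2623)
6^64 ≡ 208^2 = 43264 ≡ 1296 (mod 2623)
6^128 ≡ 1296^2 = 1679616 ≡ 896 (mod 2623)
6^256 ≡ 896^2 = 802816 ≡ 178 (mod 2623)
6^512 ≡ 178^2 = 31684 ≡ 208 (mod 2623)
6^1024 ≡ 208^2 = 43264 ≡ 1296 (mod 2623)
6^2048 ≡ 1296^2 = 1679616 ≡ 896 (mod 2623)
2622 = 2048 + 512 + 32 + 16 + 8 + 4 + 2 in binary powers of 2.
So 6^2622 ≡ 896 · 208 · 208 · 178 · 896 · 1296 · 36 ≡ 2237 (mod 2623).
Since 2237 ≠ 1, base 6 is a Fermat witness: 2623 is composite.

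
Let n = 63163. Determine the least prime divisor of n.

83

63163 is odd.
Digit sum 19, not divisible by 3.
Ends in 3: not divisible by 5.
7: 63163 = 7·9023 + 2
11: 63163 = 11·5742 + 1
13: 63163 = 13·4858 + 9
17: 63163 = 17·3715 + 8
19: 63163 = 19·3324 + 7
23: 63163 = 23·2746 + 5
29: 63163 = 29·2178 + 1
31: 63163 = 31·2037 + 16
37: 63163 = 37·1707 + 4
41: 63163 = 41·1540 + 23
43: 63163 = 43·1468 + 39
47: 63163 = 47·1343 + 42
53: 63163 = 53·1191 + 40
59: 63163 = 59·1070 + 33
61: 63163 = 61·1035 + 28
67: 63163 = 67·942 + 49
71: 63163 = 71·889 + 44
73: 63163 = 73·865 + 18
79: 63163 = 79·799 + 42
83: 63163 = 83·761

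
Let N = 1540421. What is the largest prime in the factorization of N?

79

1540421 = 17 · 90613
90613 = 31 · 2923
2923 = 37 · 79
79 is prime.
So 1540421 = 17 · 31 · 37 · 79; the largest prime factor is 79.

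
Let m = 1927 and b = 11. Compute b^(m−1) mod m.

11^1 ≡ 11 (mod 1927)
11^2 ≡ 11^2 = 121 ≡ 121 (mod 1927)
11^4 ≡ 121^2 = 14641 ≡ 1152 (mod 1927)
11^8 ≡ 1152^2 = 1327104 ≡ 1328 (mod 1927)
11^16 ≡ 1328^2 = 1763584 ≡ 379 (mod 1927)
11^32 ≡ 379^2 = 143641 ≡ 1043 (mod 1927)
11^64 ≡ 1043^2 = 1087849 ≡ 1021 (mod 1927)
11^128 ≡ 1021^2 = 1042441 ≡ 1861 (mod 1927)
11^256 ≡ 1861^2 = 3463321 ≡ 502 (mod 1927)
11^512 ≡ 502^2 = 252004 ≡ 1494 (mod 1927)
11^1024 ≡ 1494^2 = 2232036 ≡ 570 (mod 1927)
1926 = 1024 + 512 + 256 + 128 + 4 + 2 in binary powers of 2.
So 11^1926 ≡ 570 · 1494 · 502 · 1861 · 1152 · 121 ≡ 484 (mod 1927).
Since 484 ≠ 1, base 11 is a Fermat witness: 1927 is composite.

484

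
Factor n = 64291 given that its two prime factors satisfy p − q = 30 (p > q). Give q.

239

Since p = q + 30, we have 64291 = q(q + 30), so q² + 30q − 64291 = 0.
Discriminant: 30² + 4·64291 = 900 + 257164 = 258064; √258064 = 508.
q = (−30 + 508)/2 = 239, and p = q + 30 = 269.
Check: 239 · 269 = 64291.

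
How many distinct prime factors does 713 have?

713 = 23 · 31
713 = 23 · 31, which has 2 distinct prime factors.

2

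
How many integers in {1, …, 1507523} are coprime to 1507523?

1465344

Factor: 1507523 = 73 · 107 · 193.
φ(1507523) = (73−1) · (107−1) · (193−1) = 72 · 106 · 192 = 1465344.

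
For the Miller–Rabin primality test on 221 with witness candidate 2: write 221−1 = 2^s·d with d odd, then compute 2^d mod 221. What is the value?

128

221 − 1 = 220 = 2^2 · 55, so d = 55.
2^1 ≡ 2 (mod 221)
2^2 ≡ 2^2 = 4 ≡ 4 (mod 221)
2^4 ≡ 4^2 = 16 ≡ 16 (mod 221)
2^8 ≡ 16^2 = 256 ≡ 35 (mod 221)
2^16 ≡ 35^2 = 1225 ≡ 120 (mod 221)
2^32 ≡ 120^2 = 14400 ≡ 35 (mod 221)
55 = 32 + 16 + 4 + 2 + 1 in binary powers of 2.
So 2^55 ≡ 35 · 120 · 16 · 4 · 2 ≡ 128 (mod 221).
Squaring chain: 128 → 30; never reaches −1, so base 2 is a Miller–Rabin witness that 221 is composite.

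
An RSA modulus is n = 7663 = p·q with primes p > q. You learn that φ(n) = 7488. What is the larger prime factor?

97

φ(n) = (p−1)(q−1) = n − (p+q) + 1, so p + q = 7663 − 7488 + 1 = 176.
p and q are the roots of t² − 176t + 7663 = 0.
Discriminant: 176² − 4·7663 = 30976 − 30652 = 324; √324 = 18.
q = (176 − 18)/2 = 79, p = (176 + 18)/2 = 97.
Check: 79 · 97 = 7663.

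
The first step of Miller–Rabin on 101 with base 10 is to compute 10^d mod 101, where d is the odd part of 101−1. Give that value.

101 − 1 = 100 = 2^2 · 25, so d = 25.
10^1 ≡ 10 (mod 101)
10^2 ≡ 10^2 = 100 ≡ 100 (mod 101)
10^4 ≡ 100^2 = 10000 ≡ 1 (mod 101)
10^8 ≡ 1^2 = 1 ≡ 1 (mod 101)
10^16 ≡ 1^2 = 1 ≡ 1 (mod 101)
25 = 16 + 8 + 1 in binary powers of 2.
So 10^25 ≡ 1 · 1 · 10 ≡ 10 (mod 101).
Squaring chain: 10 → 100; reaches −1, so base 10 does not prove 101 composite.

10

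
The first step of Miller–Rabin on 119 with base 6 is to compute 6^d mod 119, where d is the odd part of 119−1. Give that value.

90

119 − 1 = 118 = 2^1 · 59, so d = 59.
6^1 ≡ 6 (mod 119)
6^2 ≡ 6^2 = 36 ≡ 36 (mod 119)
6^4 ≡ 36^2 = 1296 ≡ 106 (mod 119)
6^8 ≡ 106^2 = 11236 ≡ 50 (mod 119)
6^16 ≡ 50^2 = 2500 ≡ 1 (mod 119)
6^32 ≡ 1^2 = 1 ≡ 1 (mod 119)
59 = 32 + 16 + 8 + 2 + 1 in binary powers of 2.
So 6^59 ≡ 1 · 1 · 50 · 36 · 6 ≡ 90 (mod 119).
Squaring chain: 90; never reaches −1, so base 6 is a Miller–Rabin witness that 119 is composite.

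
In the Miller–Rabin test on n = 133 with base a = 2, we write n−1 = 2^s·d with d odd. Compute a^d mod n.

133 − 1 = 132 = 2^2 · 33, so d = 33.
2^1 ≡ 2 (mod 133)
2^2 ≡ 2^2 = 4 ≡ 4 (mod 133)
2^4 ≡ 4^2 = 16 ≡ 16 (mod 133)
2^8 ≡ 16^2 = 256 ≡ 123 (mod 133)
2^16 ≡ 123^2 = 15129 ≡ 100 (mod 133)
2^32 ≡ 100^2 = 10000 ≡ 25 (mod 133)
33 = 32 + 1 in binary powers of 2.
So 2^33 ≡ 25 · 2 ≡ 50 (mod 133).
Squaring chain: 50 → 106; never reaches −1, so base 2 is a Miller–Rabin witness that 133 is composite.

50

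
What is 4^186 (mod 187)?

4^1 ≡ 4 (mod 187)
4^2 ≡ 4^2 = 16 ≡ 16 (mod 187)
4^4 ≡ 16^2 = 256 ≡ 69 (mod 187)
4^8 ≡ 69^2 = 4761 ≡ 86 (mod 187)
4^16 ≡ 86^2 = 7396 ≡ 103 (mod 187)
4^32 ≡ 103^2 = 10609 ≡ 137 (mod 187)
4^64 ≡ 137^2 = 18769 ≡ 69 (mod 187)
4^128 ≡ 69^2 = 4761 ≡ 86 (mod 187)
186 = 128 + 32 + 16 + 8 + 2 in binary powers of 2.
So 4^186 ≡ 86 · 137 · 103 · 86 · 16 ≡ 169 (mod 187).
Since 169 ≠ 1, base 4 is a Fermat witness: 187 is composite.

169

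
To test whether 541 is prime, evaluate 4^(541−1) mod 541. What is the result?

1

4^1 ≡ 4 (mod 541)
4^2 ≡ 4^2 = 16 ≡ 16 (mod 541)
4^4 ≡ 16^2 = 256 ≡ 256 (mod 541)
4^8 ≡ 256^2 = 65536 ≡ 75 (mod 541)
4^16 ≡ 75^2 = 5625 ≡ 215 (mod 541)
4^32 ≡ 215^2 = 46225 ≡ 240 (mod 541)
4^64 ≡ 240^2 = 57600 ≡ 254 (mod 541)
4^128 ≡ 254^2 = 64516 ≡ 137 (mod 541)
4^256 ≡ 137^2 = 18769 ≡ 375 (mod 541)
4^512 ≡ 375^2 = 140625 ≡ 506 (mod 541)
540 = 512 + 16 + 8 + 4 in binary powers of 2.
So 4^540 ≡ 506 · 215 · 75 · 256 ≡ 1 (mod 541).
Since the result is 1, base 4 gives no evidence that 541 is composite.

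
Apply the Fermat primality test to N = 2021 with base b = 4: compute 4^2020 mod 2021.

4^1 ≡ 4 (mod 2021)
4^2 ≡ 4^2 = 16 ≡ 16 (mod 2021)
4^4 ≡ 16^2 = 256 ≡ 256 (mod 2021)
4^8 ≡ 256^2 = 65536 ≡ 864 (mod 2021)
4^16 ≡ 864^2 = 746496 ≡ 747 (mod 2021)
4^32 ≡ 747^2 = 558009 ≡ 213 (mod 2021)
4^64 ≡ 213^2 = 45369 ≡ 907 (mod 2021)
4^128 ≡ 907^2 = 822649 ≡ 102 (mod 2021)
4^256 ≡ 102^2 = 10404 ≡ 299 (mod 2021)
4^512 ≡ 299^2 = 89401 ≡ 477 (mod 2021)
4^1024 ≡ 477^2 = 227529 ≡ 1177 (mod 2021)
2020 = 1024 + 512 + 256 + 128 + 64 + 32 + 4 in binary powers of 2.
So 4^2020 ≡ 1177 · 477 · 299 · 102 · 907 · 213 · 256 ≡ 385 (mod 2021).
Since 385 ≠ 1, base 4 is a Fermat witness: 2021 is composite.

385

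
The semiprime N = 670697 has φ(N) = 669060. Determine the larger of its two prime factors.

φ(n) = (p−1)(q−1) = n − (p+q) + 1, so p + q = 670697 − 669060 + 1 = 1638.
p and q are the roots of t² − 1638t + 670697 = 0.
Discriminant: 1638² − 4·670697 = 2683044 − 2682788 = 256; √256 = 16.
q = (1638 − 16)/2 = 811, p = (1638 + 16)/2 = 827.
Check: 811 · 827 = 670697.

827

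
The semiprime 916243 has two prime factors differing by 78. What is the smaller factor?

919

Since p = q + 78, we have 916243 = q(q + 78), so q² + 78q − 916243 = 0.
Discriminant: 78² + 4·916243 = 6084 + 3664972 = 3671056; √3671056 = 1916.
q = (−78 + 1916)/2 = 919, and p = q + 78 = 997.
Check: 919 · 997 = 916243.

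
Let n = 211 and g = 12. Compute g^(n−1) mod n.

1

12^1 ≡ 12 (mod 211)
12^2 ≡ 12^2 = 144 ≡ 144 (mod 211)
12^4 ≡ 144^2 = 20736 ≡ 58 (mod 211)
12^8 ≡ 58^2 = 3364 ≡ 199 (mod 211)
12^16 ≡ 199^2 = 39601 ≡ 144 (mod 211)
12^32 ≡ 144^2 = 20736 ≡ 58 (mod 211)
12^64 ≡ 58^2 = 3364 ≡ 199 (mod 211)
12^128 ≡ 199^2 = 39601 ≡ 144 (mod 211)
210 = 128 + 64 + 16 + 2 in binary powers of 2.
So 12^210 ≡ 144 · 199 · 144 · 144 ≡ 1 (mod 211).
Since the result is 1, base 12 gives no evidence that 211 is composite.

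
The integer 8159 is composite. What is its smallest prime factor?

41

8159 is odd.
Digit sum 23, not divisible by 3.
Ends in 9: not divisible by 5.
7: 8159 = 7·1165 + 4
11: 8159 = 11·741 + 8
13: 8159 = 13·627 + 8
17: 8159 = 17·479 + 16
19: 8159 = 19·429 + 8
23: 8159 = 23·354 + 17
29: 8159 = 29·281 + 10
31: 8159 = 31·263 + 6
37: 8159 = 37·220 + 19
41: 8159 = 41·199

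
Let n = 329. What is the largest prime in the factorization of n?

47

329 = 7 · 47
47 is prime.
So 329 = 7 · 47; the largest prime factor is 47.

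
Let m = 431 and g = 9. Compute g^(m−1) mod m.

1

9^1 ≡ 9 (mod 431)
9^2 ≡ 9^2 = 81 ≡ 81 (mod 431)
9^4 ≡ 81^2 = 6561 ≡ 96 (mod 431)
9^8 ≡ 96^2 = 9216 ≡ 165 (mod 431)
9^16 ≡ 165^2 = 27225 ≡ 72 (mod 431)
9^32 ≡ 72^2 = 5184 ≡ 12 (mod 431)
9^64 ≡ 12^2 = 144 ≡ 144 (mod 431)
9^128 ≡ 144^2 = 20736 ≡ 48 (mod 431)
9^256 ≡ 48^2 = 2304 ≡ 149 (mod 431)
430 = 256 + 128 + 32 + 8 + 4 + 2 in binary powers of 2.
So 9^430 ≡ 149 · 48 · 12 · 165 · 96 · 81 ≡ 1 (mod 431).
Since the result is 1, base 9 gives no evidence that 431 is composite.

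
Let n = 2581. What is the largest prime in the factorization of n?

2581 = 29 · 89
89 is prime.
So 2581 = 29 · 89; the largest prime factor is 89.

89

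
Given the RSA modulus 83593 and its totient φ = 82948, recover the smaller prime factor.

φ(n) = (p−1)(q−1) = n − (p+q) + 1, so p + q = 83593 − 82948 + 1 = 646.
p and q are the roots of t² − 646t + 83593 = 0.
Discriminant: 646² − 4·83593 = 417316 − 334372 = 82944; √82944 = 288.
q = (646 − 288)/2 = 179, p = (646 + 288)/2 = 467.
Check: 179 · 467 = 83593.

179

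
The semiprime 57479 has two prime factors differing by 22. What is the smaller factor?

229

Since p = q + 22, we have 57479 = q(q + 22), so q² + 22q − 57479 = 0.
Discriminant: 22² + 4·57479 = 484 + 229916 = 230400; √230400 = 480.
q = (−22 + 480)/2 = 229, and p = q + 22 = 251.
Check: 229 · 251 = 57479.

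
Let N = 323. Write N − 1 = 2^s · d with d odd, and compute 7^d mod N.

323 − 1 = 322 = 2^1 · 161, so d = 161.
7^1 ≡ 7 (mod 323)
7^2 ≡ 7^2 = 49 ≡ 49 (mod 323)
7^4 ≡ 49^2 = 2401 ≡ 140 (mod 323)
7^8 ≡ 140^2 = 19600 ≡ 220 (mod 323)
7^16 ≡ 220^2 = 48400 ≡ 273 (mod 323)
7^32 ≡ 273^2 = 74529 ≡ 239 (mod 323)
7^64 ≡ 239^2 = 57121 ≡ 273 (mod 323)
7^128 ≡ 273^2 = 74529 ≡ 239 (mod 323)
161 = 128 + 32 + 1 in binary powers of 2.
So 7^161 ≡ 239 · 239 · 7 ≡ 296 (mod 323).
Squaring chain: 296; never reaches −1, so base 7 is a Miller–Rabin witness that 323 is composite.

296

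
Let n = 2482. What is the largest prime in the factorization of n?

2482 = 2 · 1241
1241 = 17 · 73
73 is prime.
So 2482 = 2 · 17 · 73; the largest prime factor is 73.

73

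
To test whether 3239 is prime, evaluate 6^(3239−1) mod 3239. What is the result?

705

6^1 ≡ 6 (mod 3239)
6^2 ≡ 6^2 = 36 ≡ 36 (mod 3239)
6^4 ≡ 36^2 = 1296 ≡ 1296 (mod 3239)
6^8 ≡ 1296^2 = 1679616 ≡ 1814 (mod 3239)
6^16 ≡ 1814^2 = 3290596 ≡ 3011 (mod 3239)
6^32 ≡ 3011^2 = 9066121 ≡ 160 (mod 3239)
6^64 ≡ 160^2 = 25600 ≡ 2927 (mod 3239)
6^128 ≡ 2927^2 = 8567329 ≡ 174 (mod 3239)
6^256 ≡ 174^2 = 30276 ≡ 1125 (mod 3239)
6^512 ≡ 1125^2 = 1265625 ≡ 2415 (mod 3239)
6^1024 ≡ 2415^2 = 5832225 ≡ 2025 (mod 3239)
6^2048 ≡ 2025^2 = 4100625 ≡ 51 (mod 3239)
3238 = 2048 + 1024 + 128 + 32 + 4 + 2 in binary powers of 2.
So 6^3238 ≡ 51 · 2025 · 174 · 160 · 1296 · 36 ≡ 705 (mod 3239).
Since 705 ≠ 1, base 6 is a Fermat witness: 3239 is composite.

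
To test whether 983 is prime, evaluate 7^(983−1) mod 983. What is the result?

7^1 ≡ 7 (mod 983)
7^2 ≡ 7^2 = 49 ≡ 49 (mod 983)
7^4 ≡ 49^2 = 2401 ≡ 435 (mod 983)
7^8 ≡ 435^2 = 189225 ≡ 489 (mod 983)
7^16 ≡ 489^2 = 239121 ≡ 252 (mod 983)
7^32 ≡ 252^2 = 63504 ≡ 592 (mod 983)
7^64 ≡ 592^2 = 350464 ≡ 516 (mod 983)
7^128 ≡ 516^2 = 266256 ≡ 846 (mod 983)
7^256 ≡ 846^2 = 715716 ≡ 92 (mod 983)
7^512 ≡ 92^2 = 8464 ≡ 600 (mod 983)
982 = 512 + 256 + 128 + 64 + 16 + 4 + 2 in binary powers of 2.
So 7^982 ≡ 600 · 92 · 846 · 516 · 252 · 435 · 49 ≡ 1 (mod 983).
Since the result is 1, base 7 gives no evidence that 983 is composite.

1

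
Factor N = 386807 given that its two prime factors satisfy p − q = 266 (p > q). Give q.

Since p = q + 266, we have 386807 = q(q + 266), so q² + 266q − 386807 = 0.
Discriminant: 266² + 4·386807 = 70756 + 1547228 = 1617984; √1617984 = 1272.
q = (−266 + 1272)/2 = 503, and p = q + 266 = 769.
Check: 503 · 769 = 386807.

503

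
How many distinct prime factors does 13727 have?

3

13727 = 7 · 1961
1961 = 37 · 53
13727 = 7 · 37 · 53, which has 3 distinct prime factors.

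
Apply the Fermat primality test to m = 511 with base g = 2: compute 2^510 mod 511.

64

2^1 ≡ 2 (mod 511)
2^2 ≡ 2^2 = 4 ≡ 4 (mod 511)
2^4 ≡ 4^2 = 16 ≡ 16 (mod 511)
2^8 ≡ 16^2 = 256 ≡ 256 (mod 511)
2^16 ≡ 256^2 = 65536 ≡ 128 (mod 511)
2^32 ≡ 128^2 = 16384 ≡ 32 (mod 511)
2^64 ≡ 32^2 = 1024 ≡ 2 (mod 511)
2^128 ≡ 2^2 = 4 ≡ 4 (mod 511)
2^256 ≡ 4^2 = 16 ≡ 16 (mod 511)
510 = 256 + 128 + 64 + 32 + 16 + 8 + 4 + 2 in binary powers of 2.
So 2^510 ≡ 16 · 4 · 2 · 32 · 128 · 256 · 16 · 4 ≡ 64 (mod 511).
Since 64 ≠ 1, base 2 is a Fermat witness: 511 is composite.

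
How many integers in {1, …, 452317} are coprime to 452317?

432432

Factor: 452317 = 43 · 67 · 157.
φ(452317) = (43−1) · (67−1) · (157−1) = 42 · 66 · 156 = 432432.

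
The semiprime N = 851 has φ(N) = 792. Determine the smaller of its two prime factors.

φ(n) = (p−1)(q−1) = n − (p+q) + 1, so p + q = 851 − 792 + 1 = 60.
p and q are the roots of t² − 60t + 851 = 0.
Discriminant: 60² − 4·851 = 3600 − 3404 = 196; √196 = 14.
q = (60 − 14)/2 = 23, p = (60 + 14)/2 = 37.
Check: 23 · 37 = 851.

23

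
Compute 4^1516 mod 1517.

4^1 ≡ 4 (mod 1517)
4^2 ≡ 4^2 = 16 ≡ 16 (mod 1517)
4^4 ≡ 16^2 = 256 ≡ 256 (mod 1517)
4^8 ≡ 256^2 = 65536 ≡ 305 (mod 1517)
4^16 ≡ 305^2 = 93025 ≡ 488 (mod 1517)
4^32 ≡ 488^2 = 238144 ≡ 1492 (mod 1517)
4^64 ≡ 1492^2 = 2226064 ≡ 625 (mod 1517)
4^128 ≡ 625^2 = 390625 ≡ 756 (mod 1517)
4^256 ≡ 756^2 = 571536 ≡ 1144 (mod 1517)
4^512 ≡ 1144^2 = 1308736 ≡ 1082 (mod 1517)
4^1024 ≡ 1082^2 = 1170724 ≡ 1117 (mod 1517)
1516 = 1024 + 256 + 128 + 64 + 32 + 8 + 4 in binary powers of 2.
So 4^1516 ≡ 1117 · 1144 · 756 · 625 · 1492 · 305 · 256 ≡ 1144 (mod 1517).
Since 1144 ≠ 1, base 4 is a Fermat witness: 1517 is composite.

1144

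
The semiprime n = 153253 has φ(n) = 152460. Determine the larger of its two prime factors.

φ(n) = (p−1)(q−1) = n − (p+q) + 1, so p + q = 153253 − 152460 + 1 = 794.
p and q are the roots of t² − 794t + 153253 = 0.
Discriminant: 794² − 4·153253 = 630436 − 613012 = 17424; √17424 = 132.
q = (794 − 132)/2 = 331, p = (794 + 132)/2 = 463.
Check: 331 · 463 = 153253.

463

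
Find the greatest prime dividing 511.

73

511 = 7 · 73
73 is prime.
So 511 = 7 · 73; the largest prime factor is 73.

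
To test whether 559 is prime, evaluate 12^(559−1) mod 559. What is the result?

12^1 ≡ 12 (mod 559)
12^2 ≡ 12^2 = 144 ≡ 144 (mod 559)
12^4 ≡ 144^2 = 20736 ≡ 53 (mod 559)
12^8 ≡ 53^2 = 2809 ≡ 14 (mod 559)
12^16 ≡ 14^2 = 196 ≡ 196 (mod 559)
12^32 ≡ 196^2 = 38416 ≡ 404 (mod 559)
12^64 ≡ 404^2 = 163216 ≡ 547 (mod 559)
12^128 ≡ 547^2 = 299209 ≡ 144 (mod 559)
12^256 ≡ 144^2 = 20736 ≡ 53 (mod 559)
12^512 ≡ 53^2 = 2809 ≡ 14 (mod 559)
558 = 512 + 32 + 8 + 4 + 2 in binary powers of 2.
So 12^558 ≡ 14 · 404 · 14 · 53 · 144 ≡ 183 (mod 559).
Since 183 ≠ 1, base 12 is a Fermat witness: 559 is composite.

183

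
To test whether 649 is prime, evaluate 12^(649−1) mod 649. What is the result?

12^1 ≡ 12 (mod 649)
12^2 ≡ 12^2 = 144 ≡ 144 (mod 649)
12^4 ≡ 144^2 = 20736 ≡ 617 (mod 649)
12^8 ≡ 617^2 = 380689 ≡ 375 (mod 649)
12^16 ≡ 375^2 = 140625 ≡ 441 (mod 649)
12^32 ≡ 441^2 = 194481 ≡ 430 (mod 649)
12^64 ≡ 430^2 = 184900 ≡ 584 (mod 649)
12^128 ≡ 584^2 = 341056 ≡ 331 (mod 649)
12^256 ≡ 331^2 = 109561 ≡ 529 (mod 649)
12^512 ≡ 529^2 = 279841 ≡ 122 (mod 649)
648 = 512 + 128 + 8 in binary powers of 2.
So 12^648 ≡ 122 · 331 · 375 ≡ 133 (mod 649).
Since 133 ≠ 1, base 12 is a Fermat witness: 649 is composite.

133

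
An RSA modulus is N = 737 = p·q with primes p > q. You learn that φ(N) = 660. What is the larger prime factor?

67

φ(n) = (p−1)(q−1) = n − (p+q) + 1, so p + q = 737 − 660 + 1 = 78.
p and q are the roots of t² − 78t + 737 = 0.
Discriminant: 78² − 4·737 = 6084 − 2948 = 3136; √3136 = 56.
q = (78 − 56)/2 = 11, p = (78 + 56)/2 = 67.
Check: 11 · 67 = 737.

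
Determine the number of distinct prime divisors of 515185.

5

515185 = 5 · 103037
103037 = 11 · 9367
9367 = 17 · 551
551 = 19 · 29
515185 = 5 · 11 · 17 · 19 · 29, which has 5 distinct prime factors.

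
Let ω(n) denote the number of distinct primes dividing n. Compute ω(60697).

60697 = 7 · 8671
8671 = 13 · 667
667 = 23 · 29
60697 = 7 · 13 · 23 · 29, which has 4 distinct prime factors.

4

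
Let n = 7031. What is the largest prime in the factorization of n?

7031 = 79 · 89
89 is prime.
So 7031 = 79 · 89; the largest prime factor is 89.

89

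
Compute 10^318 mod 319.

10^1 ≡ 10 (mod 319)
10^2 ≡ 10^2 = 100 ≡ 100 (mod 319)
10^4 ≡ 100^2 = 10000 ≡ 111 (mod 319)
10^8 ≡ 111^2 = 12321 ≡ 199 (mod 319)
10^16 ≡ 199^2 = 39601 ≡ 45 (mod 319)
10^32 ≡ 45^2 = 2025 ≡ 111 (mod 319)
10^64 ≡ 111^2 = 12321 ≡ 199 (mod 319)
10^128 ≡ 199^2 = 39601 ≡ 45 (mod 319)
10^256 ≡ 45^2 = 2025 ≡ 111 (mod 319)
318 = 256 + 32 + 16 + 8 + 4 + 2 in binary powers of 2.
So 10^318 ≡ 111 · 111 · 45 · 199 · 111 · 100 ≡ 122 (mod 319).
Since 122 ≠ 1, base 10 is a Fermat witness: 319 is composite.

122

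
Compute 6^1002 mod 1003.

6^1 ≡ 6 (mod 1003)
6^2 ≡ 6^2 = 36 ≡ 36 (mod 1003)
6^4 ≡ 36^2 = 1296 ≡ 293 (mod 1003)
6^8 ≡ 293^2 = 85849 ≡ 594 (mod 1003)
6^16 ≡ 594^2 = 352836 ≡ 783 (mod 1003)
6^32 ≡ 783^2 = 613089 ≡ 256 (mod 1003)
6^64 ≡ 256^2 = 65536 ≡ 341 (mod 1003)
6^128 ≡ 341^2 = 116281 ≡ 936 (mod 1003)
6^256 ≡ 936^2 = 876096 ≡ 477 (mod 1003)
6^512 ≡ 477^2 = 227529 ≡ 851 (mod 1003)
1002 = 512 + 256 + 128 + 64 + 32 + 8 + 2 in binary powers of 2.
So 6^1002 ≡ 851 · 477 · 936 · 341 · 256 · 594 · 36 ≡ 134 (mod 1003).
Since 134 ≠ 1, base 6 is a Fermat witness: 1003 is composite.

134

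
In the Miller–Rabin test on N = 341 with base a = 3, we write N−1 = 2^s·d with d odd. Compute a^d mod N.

341 − 1 = 340 = 2^2 · 85, so d = 85.
3^1 ≡ 3 (mod 341)
3^2 ≡ 3^2 = 9 ≡ 9 (mod 341)
3^4 ≡ 9^2 = 81 ≡ 81 (mod 341)
3^8 ≡ 81^2 = 6561 ≡ 82 (mod 341)
3^16 ≡ 82^2 = 6724 ≡ 245 (mod 341)
3^32 ≡ 245^2 = 60025 ≡ 9 (mod 341)
3^64 ≡ 9^2 = 81 ≡ 81 (mod 341)
85 = 64 + 16 + 4 + 1 in binary powers of 2.
So 3^85 ≡ 81 · 245 · 81 · 3 ≡ 254 (mod 341).
Squaring chain: 254 → 67; never reaches −1, so base 3 is a Miller–Rabin witness that 341 is composite.

254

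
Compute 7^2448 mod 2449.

994

7^1 ≡ 7 (mod 2449)
7^2 ≡ 7^2 = 49 ≡ 49 (mod 2449)
7^4 ≡ 49^2 = 2401 ≡ 2401 (mod 2449)
7^8 ≡ 2401^2 = 5764801 ≡ 2304 (mod 2449)
7^16 ≡ 2304^2 = 5308416 ≡ 1433 (mod 2449)
7^32 ≡ 1433^2 = 2053489 ≡ 1227 (mod 2449)
7^64 ≡ 1227^2 = 1505529 ≡ 1843 (mod 2449)
7^128 ≡ 1843^2 = 3396649 ≡ 2335 (mod 2449)
7^256 ≡ 2335^2 = 5452225 ≡ 751 (mod 2449)
7^512 ≡ 751^2 = 564001 ≡ 731 (mod 2449)
7^1024 ≡ 731^2 = 534361 ≡ 479 (mod 2449)
7^2048 ≡ 479^2 = 229441 ≡ 1684 (mod 2449)
2448 = 2048 + 256 + 128 + 16 in binary powers of 2.
So 7^2448 ≡ 1684 · 751 · 2335 · 1433 ≡ 994 (mod 2449).
Since 994 ≠ 1, base 7 is a Fermat witness: 2449 is composite.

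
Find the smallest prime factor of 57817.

57817 is odd.
Digit sum 28, not divisible by 3.
Ends in 7: not divisible by 5.
7: 57817 = 7·8259 + 4
11: 57817 = 11·5256 + 1
13: 57817 = 13·4447 + 6
17: 57817 = 17·3401

17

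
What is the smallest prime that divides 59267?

13

59267 is odd.
Digit sum 29, not divisible by 3.
Ends in 7: not divisible by 5.
7: 59267 = 7·8466 + 5
11: 59267 = 11·5387 + 10
13: 59267 = 13·4559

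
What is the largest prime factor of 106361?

73

106361 = 31 · 3431
3431 = 47 · 73
73 is prime.
So 106361 = 31 · 47 · 73; the largest prime factor is 73.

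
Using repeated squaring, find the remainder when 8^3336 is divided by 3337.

1935

8^1 ≡ 8 (mod 3337)
8^2 ≡ 8^2 = 64 ≡ 64 (mod 3337)
8^4 ≡ 64^2 = 4096 ≡ 759 (mod 3337)
8^8 ≡ 759^2 = 576081 ≡ 2117 (mod 3337)
8^16 ≡ 2117^2 = 4481689 ≡ 98 (mod 3337)
8^32 ≡ 98^2 = 9604 ≡ 2930 (mod 3337)
8^64 ≡ 2930^2 = 8584900 ≡ 2136 (mod 3337)
8^128 ≡ 2136^2 = 4562496 ≡ 817 (mod 3337)
8^256 ≡ 817^2 = 667489 ≡ 89 (mod 3337)
8^512 ≡ 89^2 = 7921 ≡ 1247 (mod 3337)
8^1024 ≡ 1247^2 = 1555009 ≡ 3304 (mod 3337)
8^2048 ≡ 3304^2 = 10916416 ≡ 1089 (mod 3337)
3336 = 2048 + 1024 + 256 + 8 in binary powers of 2.
So 8^3336 ≡ 1089 · 3304 · 89 · 2117 ≡ 1935 (mod 3337).
Since 1935 ≠ 1, base 8 is a Fermat witness: 3337 is composite.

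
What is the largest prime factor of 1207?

1207 = 17 · 71
71 is prime.
So 1207 = 17 · 71; the largest prime factor is 71.

71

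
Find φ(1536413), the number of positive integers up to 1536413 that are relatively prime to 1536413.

Factor: 1536413 = 83 · 107 · 173.
φ(1536413) = (83−1) · (107−1) · (173−1) = 82 · 106 · 172 = 1495024.

1495024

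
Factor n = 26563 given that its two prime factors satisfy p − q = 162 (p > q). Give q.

101

Since p = q + 162, we have 26563 = q(q + 162), so q² + 162q − 26563 = 0.
Discriminant: 162² + 4·26563 = 26244 + 106252 = 132496; √132496 = 364.
q = (−162 + 364)/2 = 101, and p = q + 162 = 263.
Check: 101 · 263 = 26563.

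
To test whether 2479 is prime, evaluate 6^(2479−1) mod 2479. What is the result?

6^1 ≡ 6 (mod 2479)
6^2 ≡ 6^2 = 36 ≡ 36 (mod 2479)
6^4 ≡ 36^2 = 1296 ≡ 1296 (mod 2479)
6^8 ≡ 1296^2 = 1679616 ≡ 1333 (mod 2479)
6^16 ≡ 1333^2 = 1776889 ≡ 1925 (mod 2479)
6^32 ≡ 1925^2 = 3705625 ≡ 1999 (mod 2479)
6^64 ≡ 1999^2 = 3996001 ≡ 2332 (mod 2479)
6^128 ≡ 2332^2 = 5438224 ≡ 1777 (mod 2479)
6^256 ≡ 1777^2 = 3157729 ≡ 1962 (mod 2479)
6^512 ≡ 1962^2 = 3849444 ≡ 2036 (mod 2479)
6^1024 ≡ 2036^2 = 4145296 ≡ 408 (mod 2479)
6^2048 ≡ 408^2 = 166464 ≡ 371 (mod 2479)
2478 = 2048 + 256 + 128 + 32 + 8 + 4 + 2 in binary powers of 2.
So 6^2478 ≡ 371 · 1962 · 1777 · 1999 · 1333 · 1296 · 36 ≡ 2293 (mod 2479).
Since 2293 ≠ 1, base 6 is a Fermat witness: 2479 is composite.

2293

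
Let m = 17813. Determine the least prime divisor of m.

17813 is odd.
Digit sum 20, not divisible by 3.
Ends in 3: not divisible by 5.
7: 17813 = 7·2544 + 5
11: 17813 = 11·1619 + 4
13: 17813 = 13·1370 + 3
17: 17813 = 17·1047 + 14
19: 17813 = 19·937 + 10
23: 17813 = 23·774 + 11
29: 17813 = 29·614 + 7
31: 17813 = 31·574 + 19
37: 17813 = 37·481 + 16
41: 17813 = 41·434 + 19
43: 17813 = 43·414 + 11
47: 17813 = 47·379

47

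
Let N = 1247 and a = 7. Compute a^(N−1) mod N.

552

7^1 ≡ 7 (mod 1247)
7^2 ≡ 7^2 = 49 ≡ 49 (mod 1247)
7^4 ≡ 49^2 = 2401 ≡ 1154 (mod 1247)
7^8 ≡ 1154^2 = 1331716 ≡ 1167 (mod 1247)
7^16 ≡ 1167^2 = 1361889 ≡ 165 (mod 1247)
7^32 ≡ 165^2 = 27225 ≡ 1038 (mod 1247)
7^64 ≡ 1038^2 = 1077444 ≡ 36 (mod 1247)
7^128 ≡ 36^2 = 1296 ≡ 49 (mod 1247)
7^256 ≡ 49^2 = 2401 ≡ 1154 (mod 1247)
7^512 ≡ 1154^2 = 1331716 ≡ 1167 (mod 1247)
7^1024 ≡ 1167^2 = 1361889 ≡ 165 (mod 1247)
1246 = 1024 + 128 + 64 + 16 + 8 + 4 + 2 in binary powers of 2.
So 7^1246 ≡ 165 · 49 · 36 · 165 · 1167 · 1154 · 49 ≡ 552 (mod 1247).
Since 552 ≠ 1, base 7 is a Fermat witness: 1247 is composite.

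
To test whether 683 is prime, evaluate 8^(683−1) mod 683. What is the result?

1

8^1 ≡ 8 (mod 683)
8^2 ≡ 8^2 = 64 ≡ 64 (mod 683)
8^4 ≡ 64^2 = 4096 ≡ 681 (mod 683)
8^8 ≡ 681^2 = 463761 ≡ 4 (mod 683)
8^16 ≡ 4^2 = 16 ≡ 16 (mod 683)
8^32 ≡ 16^2 = 256 ≡ 256 (mod 683)
8^64 ≡ 256^2 = 65536 ≡ 651 (mod 683)
8^128 ≡ 651^2 = 423801 ≡ 341 (mod 683)
8^256 ≡ 341^2 = 116281 ≡ 171 (mod 683)
8^512 ≡ 171^2 = 29241 ≡ 555 (mod 683)
682 = 512 + 128 + 32 + 8 + 2 in binary powers of 2.
So 8^682 ≡ 555 · 341 · 256 · 4 · 64 ≡ 1 (mod 683).
Since the result is 1, base 8 gives no evidence that 683 is composite.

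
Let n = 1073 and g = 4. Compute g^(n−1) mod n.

1069

4^1 ≡ 4 (mod 1073)
4^2 ≡ 4^2 = 16 ≡ 16 (mod 1073)
4^4 ≡ 16^2 = 256 ≡ 256 (mod 1073)
4^8 ≡ 256^2 = 65536 ≡ 83 (mod 1073)
4^16 ≡ 83^2 = 6889 ≡ 451 (mod 1073)
4^32 ≡ 451^2 = 203401 ≡ 604 (mod 1073)
4^64 ≡ 604^2 = 364816 ≡ 1069 (mod 1073)
4^128 ≡ 1069^2 = 1142761 ≡ 16 (mod 1073)
4^256 ≡ 16^2 = 256 ≡ 256 (mod 1073)
4^512 ≡ 256^2 = 65536 ≡ 83 (mod 1073)
4^1024 ≡ 83^2 = 6889 ≡ 451 (mod 1073)
1072 = 1024 + 32 + 16 in binary powers of 2.
So 4^1072 ≡ 451 · 604 · 451 ≡ 1069 (mod 1073).
Since 1069 ≠ 1, base 4 is a Fermat witness: 1073 is composite.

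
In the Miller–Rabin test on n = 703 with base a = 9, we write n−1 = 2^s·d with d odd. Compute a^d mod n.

1

703 − 1 = 702 = 2^1 · 351, so d = 351.
9^1 ≡ 9 (mod 703)
9^2 ≡ 9^2 = 81 ≡ 81 (mod 703)
9^4 ≡ 81^2 = 6561 ≡ 234 (mod 703)
9^8 ≡ 234^2 = 54756 ≡ 625 (mod 703)
9^16 ≡ 625^2 = 390625 ≡ 460 (mod 703)
9^32 ≡ 460^2 = 211600 ≡ 700 (mod 703)
9^64 ≡ 700^2 = 490000 ≡ 9 (mod 703)
9^128 ≡ 9^2 = 81 ≡ 81 (mod 703)
9^256 ≡ 81^2 = 6561 ≡ 234 (mod 703)
351 = 256 + 64 + 16 + 8 + 4 + 2 + 1 in binary powers of 2.
So 9^351 ≡ 234 · 9 · 460 · 625 · 234 · 81 · 9 ≡ 1 (mod 703).
Since 9^d ≡ 1 (mod 703), base 9 does not prove 703 composite.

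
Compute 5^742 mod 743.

1

5^1 ≡ 5 (mod 743)
5^2 ≡ 5^2 = 25 ≡ 25 (mod 743)
5^4 ≡ 25^2 = 625 ≡ 625 (mod 743)
5^8 ≡ 625^2 = 390625 ≡ 550 (mod 743)
5^16 ≡ 550^2 = 302500 ≡ 99 (mod 743)
5^32 ≡ 99^2 = 9801 ≡ 142 (mod 743)
5^64 ≡ 142^2 = 20164 ≡ 103 (mod 743)
5^128 ≡ 103^2 = 10609 ≡ 207 (mod 743)
5^256 ≡ 207^2 = 42849 ≡ 498 (mod 743)
5^512 ≡ 498^2 = 248004 ≡ 585 (mod 743)
742 = 512 + 128 + 64 + 32 + 4 + 2 in binary powers of 2.
So 5^742 ≡ 585 · 207 · 103 · 142 · 625 · 25 ≡ 1 (mod 743).
Since the result is 1, base 5 gives no evidence that 743 is composite.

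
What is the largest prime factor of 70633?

70633 = 23 · 3071
3071 = 37 · 83
83 is prime.
So 70633 = 23 · 37 · 83; the largest prime factor is 83.

83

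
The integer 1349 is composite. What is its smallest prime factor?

19

1349 is odd.
Digit sum 17, not divisible by 3.
Ends in 9: not divisible by 5.
7: 1349 = 7·192 + 5
11: 1349 = 11·122 + 7
13: 1349 = 13·103 + 10
17: 1349 = 17·79 + 6
19: 1349 = 19·71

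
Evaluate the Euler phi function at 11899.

Factor: 11899 = 73 · 163.
φ(11899) = (73−1) · (163−1) = 72 · 162 = 11664.

11664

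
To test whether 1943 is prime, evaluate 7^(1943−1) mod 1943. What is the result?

7^1 ≡ 7 (mod 1943)
7^2 ≡ 7^2 = 49 ≡ 49 (mod 1943)
7^4 ≡ 49^2 = 2401 ≡ 458 (mod 1943)
7^8 ≡ 458^2 = 209764 ≡ 1863 (mod 1943)
7^16 ≡ 1863^2 = 3470769 ≡ 571 (mod 1943)
7^32 ≡ 571^2 = 326041 ≡ 1560 (mod 1943)
7^64 ≡ 1560^2 = 2433600 ≡ 964 (mod 1943)
7^128 ≡ 964^2 = 929296 ≡ 542 (mod 1943)
7^256 ≡ 542^2 = 293764 ≡ 371 (mod 1943)
7^512 ≡ 371^2 = 137641 ≡ 1631 (mod 1943)
7^1024 ≡ 1631^2 = 2660161 ≡ 194 (mod 1943)
1942 = 1024 + 512 + 256 + 128 + 16 + 4 + 2 in binary powers of 2.
So 7^1942 ≡ 194 · 1631 · 371 · 542 · 571 · 458 · 49 ≡ 1387 (mod 1943).
Since 1387 ≠ 1, base 7 is a Fermat witness: 1943 is composite.

1387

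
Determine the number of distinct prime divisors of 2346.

2346 = 2 · 1173
1173 = 3 · 391
391 = 17 · 23
2346 = 2 · 3 · 17 · 23, which has 4 distinct prime factors.

4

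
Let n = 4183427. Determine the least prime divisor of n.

4183427 is odd.
Digit sum 29, not divisible by 3.
Ends in 7: not divisible by 5.
7: 4183427 = 7·597632 + 3
11: 4183427 = 11·380311 + 6
13: 4183427 = 13·321802 + 1
17: 4183427 = 17·246083 + 16
19: 4183427 = 19·220180 + 7
23: 4183427 = 23·181888 + 3
29: 4183427 = 29·144256 + 3
31: 4183427 = 31·134949 + 8
37: 4183427 = 37·113065 + 22
41: 4183427 = 41·102034 + 33
43: 4183427 = 43·97289

43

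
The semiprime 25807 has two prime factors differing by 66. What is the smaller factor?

Since p = q + 66, we have 25807 = q(q + 66), so q² + 66q − 25807 = 0.
Discriminant: 66² + 4·25807 = 4356 + 103228 = 107584; √107584 = 328.
q = (−66 + 328)/2 = 131, and p = q + 66 = 197.
Check: 131 · 197 = 25807.

131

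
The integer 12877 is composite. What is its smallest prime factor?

79

12877 is odd.
Digit sum 25, not divisible by 3.
Ends in 7: not divisible by 5.
7: 12877 = 7·1839 + 4
11: 12877 = 11·1170 + 7
13: 12877 = 13·990 + 7
17: 12877 = 17·757 + 8
19: 12877 = 19·677 + 14
23: 12877 = 23·559 + 20
29: 12877 = 29·444 + 1
31: 12877 = 31·415 + 12
37: 12877 = 37·348 + 1
41: 12877 = 41·314 + 3
43: 12877 = 43·299 + 20
47: 12877 = 47·273 + 46
53: 12877 = 53·242 + 51
59: 12877 = 59·218 + 15
61: 12877 = 61·211 + 6
67: 12877 = 67·192 + 13
71: 12877 = 71·181 + 26
73: 12877 = 73·176 + 29
79: 12877 = 79·163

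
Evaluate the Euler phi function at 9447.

Factor: 9447 = 3 · 47 · 67.
φ(9447) = (3−1) · (47−1) · (67−1) = 2 · 46 · 66 = 6072.

6072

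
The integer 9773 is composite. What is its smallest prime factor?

29

9773 is odd.
Digit sum 26, not divisible by 3.
Ends in 3: not divisible by 5.
7: 9773 = 7·1396 + 1
11: 9773 = 11·888 + 5
13: 9773 = 13·751 + 10
17: 9773 = 17·574 + 15
19: 9773 = 19·514 + 7
23: 9773 = 23·424 + 21
29: 9773 = 29·337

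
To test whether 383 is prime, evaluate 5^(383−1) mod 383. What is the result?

1

5^1 ≡ 5 (mod 383)
5^2 ≡ 5^2 = 25 ≡ 25 (mod 383)
5^4 ≡ 25^2 = 625 ≡ 242 (mod 383)
5^8 ≡ 242^2 = 58564 ≡ 348 (mod 383)
5^16 ≡ 348^2 = 121104 ≡ 76 (mod 383)
5^32 ≡ 76^2 = 5776 ≡ 31 (mod 383)
5^64 ≡ 31^2 = 961 ≡ 195 (mod 383)
5^128 ≡ 195^2 = 38025 ≡ 108 (mod 383)
5^256 ≡ 108^2 = 11664 ≡ 174 (mod 383)
382 = 256 + 64 + 32 + 16 + 8 + 4 + 2 in binary powers of 2.
So 5^382 ≡ 174 · 195 · 31 · 76 · 348 · 242 · 25 ≡ 1 (mod 383).
Since the result is 1, base 5 gives no evidence that 383 is composite.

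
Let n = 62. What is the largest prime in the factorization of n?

62 = 2 · 31
31 is prime.
So 62 = 2 · 31; the largest prime factor is 31.

31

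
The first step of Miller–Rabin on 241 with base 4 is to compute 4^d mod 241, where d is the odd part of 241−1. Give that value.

241 − 1 = 240 = 2^4 · 15, so d = 15.
4^1 ≡ 4 (mod 241)
4^2 ≡ 4^2 = 16 ≡ 16 (mod 241)
4^4 ≡ 16^2 = 256 ≡ 15 (mod 241)
4^8 ≡ 15^2 = 225 ≡ 225 (mod 241)
15 = 8 + 4 + 2 + 1 in binary powers of 2.
So 4^15 ≡ 225 · 15 · 16 · 4 ≡ 64 (mod 241).
Squaring chain: 64 → 240 → 1 → 1; reaches −1, so base 4 does not prove 241 composite.

64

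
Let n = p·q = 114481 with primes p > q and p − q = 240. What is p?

479

Since p = q + 240, we have 114481 = q(q + 240), so q² + 240q − 114481 = 0.
Discriminant: 240² + 4·114481 = 57600 + 457924 = 515524; √515524 = 718.
q = (−240 + 718)/2 = 239, and p = q + 240 = 479.
Check: 239 · 479 = 114481.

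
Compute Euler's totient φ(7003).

Factor: 7003 = 47 · 149.
φ(7003) = (47−1) · (149−1) = 46 · 148 = 6808.

6808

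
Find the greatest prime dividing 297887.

97

297887 = 37 · 8051
8051 = 83 · 97
97 is prime.
So 297887 = 37 · 83 · 97; the largest prime factor is 97.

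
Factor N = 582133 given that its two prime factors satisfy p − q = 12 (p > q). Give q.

757

Since p = q + 12, we have 582133 = q(q + 12), so q² + 12q − 582133 = 0.
Discriminant: 12² + 4·582133 = 144 + 2328532 = 2328676; √2328676 = 1526.
q = (−12 + 1526)/2 = 757, and p = q + 12 = 769.
Check: 757 · 769 = 582133.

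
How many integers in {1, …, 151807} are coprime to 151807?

142680

Factor: 151807 = 31 · 59 · 83.
φ(151807) = (31−1) · (59−1) · (83−1) = 30 · 58 · 82 = 142680.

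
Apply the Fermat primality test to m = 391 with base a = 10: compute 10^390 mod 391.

10^1 ≡ 10 (mod 391)
10^2 ≡ 10^2 = 100 ≡ 100 (mod 391)
10^4 ≡ 100^2 = 10000 ≡ 225 (mod 391)
10^8 ≡ 225^2 = 50625 ≡ 186 (mod 391)
10^16 ≡ 186^2 = 34596 ≡ 188 (mod 391)
10^32 ≡ 188^2 = 35344 ≡ 154 (mod 391)
10^64 ≡ 154^2 = 23716 ≡ 256 (mod 391)
10^128 ≡ 256^2 = 65536 ≡ 239 (mod 391)
10^256 ≡ 239^2 = 57121 ≡ 35 (mod 391)
390 = 256 + 128 + 4 + 2 in binary powers of 2.
So 10^390 ≡ 35 · 239 · 225 · 100 ≡ 349 (mod 391).
Since 349 ≠ 1, base 10 is a Fermat witness: 391 is composite.

349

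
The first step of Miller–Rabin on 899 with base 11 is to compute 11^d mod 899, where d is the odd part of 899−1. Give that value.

899 − 1 = 898 = 2^1 · 449, so d = 449.
11^1 ≡ 11 (mod 899)
11^2 ≡ 11^2 = 121 ≡ 121 (mod 899)
11^4 ≡ 121^2 = 14641 ≡ 257 (mod 899)
11^8 ≡ 257^2 = 66049 ≡ 422 (mod 899)
11^16 ≡ 422^2 = 178084 ≡ 82 (mod 899)
11^32 ≡ 82^2 = 6724 ≡ 431 (mod 899)
11^64 ≡ 431^2 = 185761 ≡ 567 (mod 899)
11^128 ≡ 567^2 = 321489 ≡ 546 (mod 899)
11^256 ≡ 546^2 = 298116 ≡ 547 (mod 899)
449 = 256 + 128 + 64 + 1 in binary powers of 2.
So 11^449 ≡ 547 · 546 · 567 · 11 ≡ 823 (mod 899).
Squaring chain: 823; never reaches −1, so base 11 is a Miller–Rabin witness that 899 is composite.

823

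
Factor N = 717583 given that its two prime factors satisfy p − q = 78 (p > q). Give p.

Since p = q + 78, we have 717583 = q(q + 78), so q² + 78q − 717583 = 0.
Discriminant: 78² + 4·717583 = 6084 + 2870332 = 2876416; √2876416 = 1696.
q = (−78 + 1696)/2 = 809, and p = q + 78 = 887.
Check: 809 · 887 = 717583.

887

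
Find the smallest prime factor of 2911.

2911 is odd.
Digit sum 13, not divisible by 3.
Ends in 1: not divisible by 5.
7: 2911 = 7·415 + 6
11: 2911 = 11·264 + 7
13: 2911 = 13·223 + 12
17: 2911 = 17·171 + 4
19: 2911 = 19·153 + 4
23: 2911 = 23·126 + 13
29: 2911 = 29·100 + 11
31: 2911 = 31·93 + 28
37: 2911 = 37·78 + 25
41: 2911 = 41·71

41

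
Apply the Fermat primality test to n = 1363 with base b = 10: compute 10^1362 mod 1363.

63

10^1 ≡ 10 (mod 1363)
10^2 ≡ 10^2 = 100 ≡ 100 (mod 1363)
10^4 ≡ 100^2 = 10000 ≡ 459 (mod 1363)
10^8 ≡ 459^2 = 210681 ≡ 779 (mod 1363)
10^16 ≡ 779^2 = 606841 ≡ 306 (mod 1363)
10^32 ≡ 306^2 = 93636 ≡ 952 (mod 1363)
10^64 ≡ 952^2 = 906304 ≡ 1272 (mod 1363)
10^128 ≡ 1272^2 = 1617984 ≡ 103 (mod 1363)
10^256 ≡ 103^2 = 10609 ≡ 1068 (mod 1363)
10^512 ≡ 1068^2 = 1140624 ≡ 1156 (mod 1363)
10^1024 ≡ 1156^2 = 1336336 ≡ 596 (mod 1363)
1362 = 1024 + 256 + 64 + 16 + 2 in binary powers of 2.
So 10^1362 ≡ 596 · 1068 · 1272 · 306 · 100 ≡ 63 (mod 1363).
Since 63 ≠ 1, base 10 is a Fermat witness: 1363 is composite.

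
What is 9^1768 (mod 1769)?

790

9^1 ≡ 9 (mod 1769)
9^2 ≡ 9^2 = 81 ≡ 81 (mod 1769)
9^4 ≡ 81^2 = 6561 ≡ 1254 (mod 1769)
9^8 ≡ 1254^2 = 1572516 ≡ 1644 (mod 1769)
9^16 ≡ 1644^2 = 2702736 ≡ 1473 (mod 1769)
9^32 ≡ 1473^2 = 2169729 ≡ 935 (mod 1769)
9^64 ≡ 935^2 = 874225 ≡ 339 (mod 1769)
9^128 ≡ 339^2 = 114921 ≡ 1705 (mod 1769)
9^256 ≡ 1705^2 = 2907025 ≡ 558 (mod 1769)
9^512 ≡ 558^2 = 311364 ≡ 20 (mod 1769)
9^1024 ≡ 20^2 = 400 ≡ 400 (mod 1769)
1768 = 1024 + 512 + 128 + 64 + 32 + 8 in binary powers of 2.
So 9^1768 ≡ 400 · 20 · 1705 · 339 · 935 · 1644 ≡ 790 (mod 1769).
Since 790 ≠ 1, base 9 is a Fermat witness: 1769 is composite.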